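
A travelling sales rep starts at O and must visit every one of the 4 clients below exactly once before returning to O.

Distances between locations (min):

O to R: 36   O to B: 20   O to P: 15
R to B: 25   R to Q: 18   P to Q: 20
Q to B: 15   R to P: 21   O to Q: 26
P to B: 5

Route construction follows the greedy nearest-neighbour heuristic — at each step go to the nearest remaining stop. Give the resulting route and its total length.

O → [P:15 / B:20 / Q:26 / R:36] → P (15)
P → [B:5 / Q:20 / R:21] → B (5)
B → [Q:15 / R:25] → Q (15)
Q → [R:18] → R (18)
Return R→O: 36.
Total = 15 + 5 + 15 + 18 + 36 = 89.

89 min along O → P → B → Q → R → O.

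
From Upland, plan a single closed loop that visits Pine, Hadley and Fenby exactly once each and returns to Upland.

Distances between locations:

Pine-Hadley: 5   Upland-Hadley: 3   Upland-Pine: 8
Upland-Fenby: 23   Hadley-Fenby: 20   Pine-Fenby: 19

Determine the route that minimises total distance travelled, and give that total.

With 3 stops there are 3!/2 = 3 distinct round trips (a route and its reverse cost the same).
Upland-Pine-Hadley-Fenby-Upland: 8+5+20+23 = 56
Upland-Pine-Fenby-Hadley-Upland: 8+19+20+3 = 50
Upland-Hadley-Pine-Fenby-Upland: 3+5+19+23 = 50
The minimum is 50.
One optimal route: Upland → Pine → Fenby → Hadley → Upland (or its reverse).

Shortest round trip = 50.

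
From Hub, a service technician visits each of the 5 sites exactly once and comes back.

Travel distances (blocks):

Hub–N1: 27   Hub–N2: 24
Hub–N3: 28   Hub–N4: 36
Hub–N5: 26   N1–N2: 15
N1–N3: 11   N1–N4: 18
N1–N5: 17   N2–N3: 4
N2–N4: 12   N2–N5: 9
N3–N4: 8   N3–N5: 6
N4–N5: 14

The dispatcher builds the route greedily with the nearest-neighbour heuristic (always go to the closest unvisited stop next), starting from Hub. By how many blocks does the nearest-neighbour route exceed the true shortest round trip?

1 blocks longer than the optimal tour.

Hub: N2=24, N5=26, N1=27, N3=28, N4=36 ⇒ N2
N2: N3=4, N5=9, N4=12, N1=15 ⇒ N3
N3: N5=6, N4=8, N1=11 ⇒ N5
N5: N4=14, N1=17 ⇒ N4
N4: N1=18 ⇒ N1
NN route Hub → N2 → N3 → N5 → N4 → N1 → Hub costs 93.
Optimal: Hub → N1 → N4 → N3 → N2 → N5 → Hub costs 92 (by enumerating all 60 distinct tours).
Excess = 93 − 92 = 1.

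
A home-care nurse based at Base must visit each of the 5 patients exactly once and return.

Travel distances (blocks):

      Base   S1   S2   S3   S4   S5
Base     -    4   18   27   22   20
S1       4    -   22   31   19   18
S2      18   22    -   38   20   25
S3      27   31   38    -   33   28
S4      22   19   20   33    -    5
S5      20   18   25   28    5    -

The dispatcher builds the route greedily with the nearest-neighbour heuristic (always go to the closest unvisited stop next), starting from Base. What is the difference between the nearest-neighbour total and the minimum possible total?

Base: S1=4, S2=18, S5=20, S4=22, S3=27 ⇒ S1
S1: S5=18, S4=19, S2=22, S3=31 ⇒ S5
S5: S4=5, S2=25, S3=28 ⇒ S4
S4: S2=20, S3=33 ⇒ S2
S2: S3=38 ⇒ S3
NN route Base → S1 → S5 → S4 → S2 → S3 → Base costs 112.
Optimal: Base → S1 → S2 → S4 → S5 → S3 → Base costs 106 (by enumerating all 60 distinct tours).
Excess = 112 − 106 = 6.

6 blocks longer than the optimal tour.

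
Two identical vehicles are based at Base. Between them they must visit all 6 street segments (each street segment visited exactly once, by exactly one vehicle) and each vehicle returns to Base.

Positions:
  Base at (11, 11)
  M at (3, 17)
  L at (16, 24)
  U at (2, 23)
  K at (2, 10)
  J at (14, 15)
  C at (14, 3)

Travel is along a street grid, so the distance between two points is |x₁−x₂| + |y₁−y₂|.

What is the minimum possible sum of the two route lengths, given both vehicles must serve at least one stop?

Minimum combined distance: 80.

Try each way of splitting the stops between the two vehicles (each non-empty) and, for each split, find the best tour for each vehicle:
  {M} + {L, U, K, J, C}: 28 + 72 = 100
  {L} + {M, U, K, J, C}: 36 + 66 = 102
  {M, L} + {U, K, J, C}: 52 + 66 = 118
  {U} + {M, L, K, J, C}: 42 + 72 = 114
  {M, U} + {L, K, J, C}: 42 + 70 = 112
  {L, U} + {M, K, J, C}: 54 + 54 = 108
  … (31 splits in total)
  {M, L, U, K, J} + {C}: 58 + 22 = 80  ← best
Best: vehicle 1 Base → K → M → U → L → J → Base = 58; vehicle 2 Base → C → Base = 22; combined 80.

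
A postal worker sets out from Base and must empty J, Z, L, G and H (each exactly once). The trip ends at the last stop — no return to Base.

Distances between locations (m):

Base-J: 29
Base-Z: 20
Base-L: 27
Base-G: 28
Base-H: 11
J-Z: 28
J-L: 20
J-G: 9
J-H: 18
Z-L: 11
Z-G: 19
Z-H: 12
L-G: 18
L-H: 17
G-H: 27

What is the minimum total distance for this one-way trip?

There are 5! = 120 possible orderings.
Base → J → Z → L → G → H: 29+28+11+18+27 = 113
Base → J → Z → L → H → G: 29+28+11+17+27 = 112
Base → J → Z → G → L → H: 29+28+19+18+17 = 111
Base → J → Z → G → H → L: 29+28+19+27+17 = 120
Base → J → Z → H → L → G: 29+28+12+17+18 = 104
Base → J → Z → H → G → L: 29+28+12+27+18 = 114
Base → J → L → Z → G → H: 29+20+11+19+27 = 106
Base → J → L → Z → H → G: 29+20+11+12+27 = 99
Base → J → L → G → Z → H: 29+20+18+19+12 = 98
Base → J → L → G → H → Z: 29+20+18+27+12 = 106
Base → J → L → H → Z → G: 29+20+17+12+19 = 97
Base → J → L → H → G → Z: 29+20+17+27+19 = 112
Base → J → G → Z → L → H: 29+9+19+11+17 = 85
Base → J → G → Z → H → L: 29+9+19+12+17 = 86
… (106 more)
Base → H → Z → L → G → J: 11+12+11+18+9 = 61  ← best
The minimum is 61.
One shortest path: Base → H → Z → L → G → J.

Shortest open route: 61 m.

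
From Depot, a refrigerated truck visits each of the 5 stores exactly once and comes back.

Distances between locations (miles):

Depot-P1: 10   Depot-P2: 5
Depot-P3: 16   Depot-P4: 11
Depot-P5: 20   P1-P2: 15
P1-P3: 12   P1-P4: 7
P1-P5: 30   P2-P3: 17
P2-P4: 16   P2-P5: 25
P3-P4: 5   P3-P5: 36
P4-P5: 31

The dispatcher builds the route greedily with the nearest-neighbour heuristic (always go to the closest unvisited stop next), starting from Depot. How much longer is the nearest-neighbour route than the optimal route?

4 miles longer than the optimal tour.

Depot: P2=5, P1=10, P4=11, P3=16, P5=20 ⇒ P2
P2: P1=15, P4=16, P3=17, P5=25 ⇒ P1
P1: P4=7, P3=12, P5=30 ⇒ P4
P4: P3=5, P5=31 ⇒ P3
P3: P5=36 ⇒ P5
NN route Depot → P2 → P1 → P4 → P3 → P5 → Depot costs 88.
Optimal: Depot → P1 → P4 → P3 → P2 → P5 → Depot costs 84 (by enumerating all 60 distinct tours).
Excess = 88 − 84 = 4.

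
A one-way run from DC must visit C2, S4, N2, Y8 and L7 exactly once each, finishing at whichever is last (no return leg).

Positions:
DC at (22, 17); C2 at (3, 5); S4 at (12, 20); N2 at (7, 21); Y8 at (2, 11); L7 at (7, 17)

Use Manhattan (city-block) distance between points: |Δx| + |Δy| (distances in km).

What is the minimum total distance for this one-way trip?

Shortest open route: 41 km.

There are 5! = 120 possible orderings.
DC - C2 - S4 - N2 - Y8 - L7: 31+24+6+15+11 = 87
DC - C2 - S4 - N2 - L7 - Y8: 31+24+6+4+11 = 76
DC - C2 - S4 - Y8 - N2 - L7: 31+24+19+15+4 = 93
DC - C2 - S4 - Y8 - L7 - N2: 31+24+19+11+4 = 89
DC - C2 - S4 - L7 - N2 - Y8: 31+24+8+4+15 = 82
DC - C2 - S4 - L7 - Y8 - N2: 31+24+8+11+15 = 89
DC - C2 - N2 - S4 - Y8 - L7: 31+20+6+19+11 = 87
DC - C2 - N2 - S4 - L7 - Y8: 31+20+6+8+11 = 76
DC - C2 - N2 - Y8 - S4 - L7: 31+20+15+19+8 = 93
DC - C2 - N2 - Y8 - L7 - S4: 31+20+15+11+8 = 85
DC - C2 - N2 - L7 - S4 - Y8: 31+20+4+8+19 = 82
DC - C2 - N2 - L7 - Y8 - S4: 31+20+4+11+19 = 85
DC - C2 - Y8 - S4 - N2 - L7: 31+7+19+6+4 = 67
DC - C2 - Y8 - S4 - L7 - N2: 31+7+19+8+4 = 69
… (106 more)
DC - S4 - N2 - L7 - Y8 - C2: 13+6+4+11+7 = 41  ← best
The minimum is 41.
One shortest path: DC → S4 → N2 → L7 → Y8 → C2.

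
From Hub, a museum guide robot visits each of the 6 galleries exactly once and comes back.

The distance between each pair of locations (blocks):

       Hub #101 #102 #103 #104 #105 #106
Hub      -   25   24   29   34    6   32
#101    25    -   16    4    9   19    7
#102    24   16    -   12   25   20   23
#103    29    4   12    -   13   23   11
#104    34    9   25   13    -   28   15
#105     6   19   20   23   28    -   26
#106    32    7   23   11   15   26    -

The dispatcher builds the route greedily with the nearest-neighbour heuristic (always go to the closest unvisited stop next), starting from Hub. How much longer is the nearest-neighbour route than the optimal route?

The nearest-neighbour route is 8 blocks longer than optimal.

Hub: #105=6, #102=24, #101=25, #103=29, #106=32, #104=34 ⇒ #105
#105: #101=19, #102=20, #103=23, #106=26, #104=28 ⇒ #101
#101: #103=4, #106=7, #104=9, #102=16 ⇒ #103
#103: #106=11, #102=12, #104=13 ⇒ #106
#106: #104=15, #102=23 ⇒ #104
#104: #102=25 ⇒ #102
NN route Hub → #105 → #101 → #103 → #106 → #104 → #102 → Hub costs 104.
Optimal: Hub → #102 → #103 → #101 → #104 → #106 → #105 → Hub costs 96 (by enumerating all 360 distinct tours).
Excess = 104 − 96 = 8.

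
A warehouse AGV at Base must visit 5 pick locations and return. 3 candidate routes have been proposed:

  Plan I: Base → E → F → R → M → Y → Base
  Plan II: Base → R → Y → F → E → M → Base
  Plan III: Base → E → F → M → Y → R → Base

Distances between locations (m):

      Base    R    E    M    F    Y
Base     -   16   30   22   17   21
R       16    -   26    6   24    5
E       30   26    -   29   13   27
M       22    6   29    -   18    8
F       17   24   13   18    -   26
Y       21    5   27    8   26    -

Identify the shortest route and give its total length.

Plan I: 30 + 13 + 24 + 6 + 8 + 21 = 102
Plan II: 16 + 5 + 26 + 13 + 29 + 22 = 111
Plan III: 30 + 13 + 18 + 8 + 5 + 16 = 90

90 m — Plan III is the shortest.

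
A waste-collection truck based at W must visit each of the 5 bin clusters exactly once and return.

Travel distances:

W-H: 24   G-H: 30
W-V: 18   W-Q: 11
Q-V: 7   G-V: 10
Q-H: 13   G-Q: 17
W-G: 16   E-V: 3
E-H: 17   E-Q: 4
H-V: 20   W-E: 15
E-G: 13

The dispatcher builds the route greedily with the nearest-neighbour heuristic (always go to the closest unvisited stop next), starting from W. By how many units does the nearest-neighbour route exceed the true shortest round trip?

W: Q=11, E=15, G=16, V=18, H=24 ⇒ Q
Q: E=4, V=7, H=13, G=17 ⇒ E
E: V=3, G=13, H=17 ⇒ V
V: G=10, H=20 ⇒ G
G: H=30 ⇒ H
NN route W → Q → E → V → G → H → W costs 82.
Optimal: W → G → V → E → Q → H → W costs 70 (by enumerating all 60 distinct tours).
Excess = 82 − 70 = 12.

Excess over optimum: 12.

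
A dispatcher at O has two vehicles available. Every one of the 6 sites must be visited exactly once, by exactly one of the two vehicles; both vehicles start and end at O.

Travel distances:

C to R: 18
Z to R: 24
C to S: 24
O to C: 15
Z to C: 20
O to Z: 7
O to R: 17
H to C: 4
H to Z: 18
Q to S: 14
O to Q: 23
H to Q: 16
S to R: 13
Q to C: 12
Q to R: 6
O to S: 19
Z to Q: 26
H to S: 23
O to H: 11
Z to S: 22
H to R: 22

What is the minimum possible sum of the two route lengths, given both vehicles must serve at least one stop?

Minimum combined distance: 79.

Check every non-empty split of the stops between the two vehicles; for each half take its own optimal tour:
  {H} + {Z, Q, C, S, R}: 22 + 75 = 97
  {Z} + {H, Q, C, S, R}: 14 + 65 = 79
  {H, Z} + {Q, C, S, R}: 36 + 65 = 101
  {Q} + {H, Z, C, S, R}: 46 + 75 = 121
  {H, Q} + {Z, C, S, R}: 50 + 75 = 125
  {Z, Q} + {H, C, S, R}: 56 + 65 = 121
  … (31 splits in total)
Best: vehicle 1 O → Z → O = 14; vehicle 2 O → H → C → Q → R → S → O = 65; combined 79.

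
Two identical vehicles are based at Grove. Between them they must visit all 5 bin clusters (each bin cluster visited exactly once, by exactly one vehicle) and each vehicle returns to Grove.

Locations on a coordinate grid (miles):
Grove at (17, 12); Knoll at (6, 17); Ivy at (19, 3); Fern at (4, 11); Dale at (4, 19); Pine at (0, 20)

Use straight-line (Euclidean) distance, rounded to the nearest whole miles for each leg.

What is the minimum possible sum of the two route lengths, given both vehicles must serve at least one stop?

Try each way of splitting the stops between the two vehicles (each non-empty) and, for each split, find the best tour for each vehicle:
  {Knoll} + {Ivy, Fern, Dale, Pine}: 24 + 55 = 79
  {Ivy} + {Knoll, Fern, Dale, Pine}: 18 + 42 = 60
  {Knoll, Ivy} + {Fern, Dale, Pine}: 40 + 42 = 82
  {Fern} + {Knoll, Ivy, Dale, Pine}: 26 + 53 = 79
  {Knoll, Fern} + {Ivy, Dale, Pine}: 31 + 53 = 84
  {Ivy, Fern} + {Knoll, Dale, Pine}: 39 + 38 = 77
  … (15 splits in total)
Best: vehicle 1 Grove → Ivy → Grove = 18; vehicle 2 Grove → Knoll → Dale → Pine → Fern → Grove = 42; combined 60.

60 miles — the smallest possible combined total.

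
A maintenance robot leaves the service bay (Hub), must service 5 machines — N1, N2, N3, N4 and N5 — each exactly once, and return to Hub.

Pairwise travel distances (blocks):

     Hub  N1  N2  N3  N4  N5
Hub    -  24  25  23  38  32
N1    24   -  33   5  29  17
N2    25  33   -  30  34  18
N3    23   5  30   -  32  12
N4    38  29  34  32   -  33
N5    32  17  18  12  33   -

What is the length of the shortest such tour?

Hub-N1-N2-N3-N4-N5-Hub: 24+33+30+32+33+32 = 184
Hub-N1-N2-N3-N5-N4-Hub: 24+33+30+12+33+38 = 170
Hub-N1-N2-N4-N3-N5-Hub: 24+33+34+32+12+32 = 167
Hub-N1-N2-N4-N5-N3-Hub: 24+33+34+33+12+23 = 159
Hub-N1-N2-N5-N3-N4-Hub: 24+33+18+12+32+38 = 157
Hub-N1-N2-N5-N4-N3-Hub: 24+33+18+33+32+23 = 163
Hub-N1-N3-N2-N4-N5-Hub: 24+5+30+34+33+32 = 158
Hub-N1-N3-N2-N5-N4-Hub: 24+5+30+18+33+38 = 148
Hub-N1-N3-N4-N2-N5-Hub: 24+5+32+34+18+32 = 145
Hub-N1-N3-N4-N5-N2-Hub: 24+5+32+33+18+25 = 137
Hub-N1-N3-N5-N2-N4-Hub: 24+5+12+18+34+38 = 131
Hub-N1-N3-N5-N4-N2-Hub: 24+5+12+33+34+25 = 133
Hub-N1-N4-N2-N3-N5-Hub: 24+29+34+30+12+32 = 161
Hub-N1-N4-N2-N5-N3-Hub: 24+29+34+18+12+23 = 140
… (46 more)
Hub-N2-N5-N3-N1-N4-Hub: 25+18+12+5+29+38 = 127  ← best
The minimum is 127.
One optimal route: Hub → N2 → N5 → N3 → N1 → N4 → Hub (or its reverse).

Shortest round trip = 127 blocks.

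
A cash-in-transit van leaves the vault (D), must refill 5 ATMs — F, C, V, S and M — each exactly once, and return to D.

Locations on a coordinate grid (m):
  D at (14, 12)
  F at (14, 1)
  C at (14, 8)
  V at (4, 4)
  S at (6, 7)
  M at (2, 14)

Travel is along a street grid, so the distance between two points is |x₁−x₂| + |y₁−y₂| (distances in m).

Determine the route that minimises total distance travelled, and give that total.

54 m — the shortest possible round trip.

D → F → C → V → S → M → D: 11+7+14+5+11+14 = 62
D → F → C → V → M → S → D: 11+7+14+12+11+13 = 68
D → F → C → S → V → M → D: 11+7+9+5+12+14 = 58
D → F → C → S → M → V → D: 11+7+9+11+12+18 = 68
D → F → C → M → V → S → D: 11+7+18+12+5+13 = 66
D → F → C → M → S → V → D: 11+7+18+11+5+18 = 70
D → F → V → C → S → M → D: 11+13+14+9+11+14 = 72
D → F → V → C → M → S → D: 11+13+14+18+11+13 = 80
D → F → V → S → C → M → D: 11+13+5+9+18+14 = 70
D → F → V → S → M → C → D: 11+13+5+11+18+4 = 62
D → F → V → M → C → S → D: 11+13+12+18+9+13 = 76
D → F → V → M → S → C → D: 11+13+12+11+9+4 = 60
D → F → S → C → V → M → D: 11+14+9+14+12+14 = 74
D → F → S → C → M → V → D: 11+14+9+18+12+18 = 82
… (46 more)
D → C → F → V → S → M → D: 4+7+13+5+11+14 = 54  ← best
The minimum is 54.
One optimal route: D → C → F → V → S → M → D (or its reverse).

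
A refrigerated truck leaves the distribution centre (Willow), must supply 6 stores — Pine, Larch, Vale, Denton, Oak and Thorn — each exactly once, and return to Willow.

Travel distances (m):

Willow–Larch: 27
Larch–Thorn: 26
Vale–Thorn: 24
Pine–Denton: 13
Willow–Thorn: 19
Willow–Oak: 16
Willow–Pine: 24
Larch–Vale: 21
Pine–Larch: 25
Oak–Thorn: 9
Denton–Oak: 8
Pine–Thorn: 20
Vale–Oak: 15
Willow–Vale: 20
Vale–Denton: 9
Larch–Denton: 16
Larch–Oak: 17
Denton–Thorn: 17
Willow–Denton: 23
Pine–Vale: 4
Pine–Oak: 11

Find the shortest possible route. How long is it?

Shortest round trip = 95 m.

Willow-Pine-Larch-Vale-Denton-Oak-Thorn-Willow: 24+25+21+9+8+9+19 = 115
Willow-Pine-Larch-Vale-Denton-Thorn-Oak-Willow: 24+25+21+9+17+9+16 = 121
Willow-Pine-Larch-Vale-Oak-Denton-Thorn-Willow: 24+25+21+15+8+17+19 = 129
Willow-Pine-Larch-Vale-Oak-Thorn-Denton-Willow: 24+25+21+15+9+17+23 = 134
Willow-Pine-Larch-Vale-Thorn-Denton-Oak-Willow: 24+25+21+24+17+8+16 = 135
Willow-Pine-Larch-Vale-Thorn-Oak-Denton-Willow: 24+25+21+24+9+8+23 = 134
Willow-Pine-Larch-Denton-Vale-Oak-Thorn-Willow: 24+25+16+9+15+9+19 = 117
Willow-Pine-Larch-Denton-Vale-Thorn-Oak-Willow: 24+25+16+9+24+9+16 = 123
… (352 more)
Willow-Larch-Denton-Vale-Pine-Oak-Thorn-Willow: 27+16+9+4+11+9+19 = 95  ← best
The minimum is 95.
One optimal route: Willow → Larch → Denton → Vale → Pine → Oak → Thorn → Willow (or its reverse).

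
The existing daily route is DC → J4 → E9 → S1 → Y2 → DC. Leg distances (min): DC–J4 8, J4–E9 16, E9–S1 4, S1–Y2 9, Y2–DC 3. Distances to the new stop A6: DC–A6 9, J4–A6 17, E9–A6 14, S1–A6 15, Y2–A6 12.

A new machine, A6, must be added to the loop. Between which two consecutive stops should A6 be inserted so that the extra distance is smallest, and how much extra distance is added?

Minimum extra distance: 15 min, inserting A6 between J4 and E9.

Insertion cost between consecutive stops i–j is d(i,A6) + d(A6,j) − d(i,j):
  between DC and J4: 9 + 17 − 8 = 18
  between J4 and E9: 17 + 14 − 16 = 15
  between E9 and S1: 14 + 15 − 4 = 25
  between S1 and Y2: 15 + 12 − 9 = 18
  between Y2 and DC: 12 + 9 − 3 = 18
Cheapest insertion is between J4 and E9, adding 15.
New total = 40 + 15 = 55.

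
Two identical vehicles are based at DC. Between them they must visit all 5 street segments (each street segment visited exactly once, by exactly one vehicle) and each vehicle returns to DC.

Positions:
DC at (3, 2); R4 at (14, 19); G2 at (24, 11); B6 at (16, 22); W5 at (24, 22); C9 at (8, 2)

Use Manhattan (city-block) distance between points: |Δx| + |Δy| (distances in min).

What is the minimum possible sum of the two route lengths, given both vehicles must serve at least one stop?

Minimum combined distance: 92 min.

Try each way of splitting the stops between the two vehicles (each non-empty) and, for each split, find the best tour for each vehicle:
  {R4} + {G2, B6, W5, C9}: 56 + 82 = 138
  {G2} + {R4, B6, W5, C9}: 60 + 82 = 142
  {R4, G2} + {B6, W5, C9}: 76 + 82 = 158
  {B6} + {R4, G2, W5, C9}: 66 + 82 = 148
  {R4, B6} + {G2, W5, C9}: 66 + 82 = 148
  {G2, B6} + {R4, W5, C9}: 82 + 82 = 164
  … (15 splits in total)
  {R4, G2, B6, W5} + {C9}: 82 + 10 = 92  ← best
Best: vehicle 1 DC → R4 → B6 → W5 → G2 → DC = 82; vehicle 2 DC → C9 → DC = 10; combined 92.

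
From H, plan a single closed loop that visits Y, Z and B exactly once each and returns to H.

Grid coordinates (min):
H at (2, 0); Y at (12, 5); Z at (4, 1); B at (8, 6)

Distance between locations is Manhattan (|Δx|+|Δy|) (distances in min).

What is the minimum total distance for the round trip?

With 3 stops there are 3!/2 = 3 distinct round trips (a route and its reverse cost the same).
H-Y-Z-B-H: 15+12+9+12 = 48
H-Y-B-Z-H: 15+5+9+3 = 32
H-Z-Y-B-H: 3+12+5+12 = 32
The minimum is 32.
One optimal route: H → Y → B → Z → H (or its reverse).

32 min — the shortest possible round trip.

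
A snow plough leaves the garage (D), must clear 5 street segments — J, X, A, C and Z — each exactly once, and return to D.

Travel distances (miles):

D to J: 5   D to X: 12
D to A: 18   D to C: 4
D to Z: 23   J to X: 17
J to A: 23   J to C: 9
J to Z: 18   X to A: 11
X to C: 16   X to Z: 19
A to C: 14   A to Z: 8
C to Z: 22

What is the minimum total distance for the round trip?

Shortest round trip = 62 miles.

D - J - X - A - C - Z - D: 5+17+11+14+22+23 = 92
D - J - X - A - Z - C - D: 5+17+11+8+22+4 = 67
D - J - X - C - A - Z - D: 5+17+16+14+8+23 = 83
D - J - X - C - Z - A - D: 5+17+16+22+8+18 = 86
D - J - X - Z - A - C - D: 5+17+19+8+14+4 = 67
D - J - X - Z - C - A - D: 5+17+19+22+14+18 = 95
D - J - A - X - C - Z - D: 5+23+11+16+22+23 = 100
D - J - A - X - Z - C - D: 5+23+11+19+22+4 = 84
D - J - A - C - X - Z - D: 5+23+14+16+19+23 = 100
D - J - A - C - Z - X - D: 5+23+14+22+19+12 = 95
D - J - A - Z - X - C - D: 5+23+8+19+16+4 = 75
D - J - A - Z - C - X - D: 5+23+8+22+16+12 = 86
D - J - C - X - A - Z - D: 5+9+16+11+8+23 = 72
D - J - C - X - Z - A - D: 5+9+16+19+8+18 = 75
… (46 more)
D - J - Z - A - X - C - D: 5+18+8+11+16+4 = 62  ← best
The minimum is 62.
One optimal route: D → J → Z → A → X → C → D (or its reverse).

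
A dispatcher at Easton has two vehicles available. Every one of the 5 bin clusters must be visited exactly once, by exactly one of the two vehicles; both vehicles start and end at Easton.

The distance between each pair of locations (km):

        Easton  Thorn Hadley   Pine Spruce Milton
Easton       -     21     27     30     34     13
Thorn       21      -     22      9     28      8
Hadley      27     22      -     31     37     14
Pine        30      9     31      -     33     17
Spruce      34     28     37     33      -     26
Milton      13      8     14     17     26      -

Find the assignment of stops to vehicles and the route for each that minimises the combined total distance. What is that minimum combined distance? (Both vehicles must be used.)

Try each way of splitting the stops between the two vehicles (each non-empty) and, for each split, find the best tour for each vehicle:
  {Thorn} + {Hadley, Pine, Spruce, Milton}: 42 + 125 = 167
  {Hadley} + {Thorn, Pine, Spruce, Milton}: 54 + 97 = 151
  {Thorn, Hadley} + {Pine, Spruce, Milton}: 70 + 97 = 167
  {Pine} + {Thorn, Hadley, Spruce, Milton}: 60 + 111 = 171
  {Thorn, Pine} + {Hadley, Spruce, Milton}: 60 + 98 = 158
  {Hadley, Pine} + {Thorn, Spruce, Milton}: 88 + 83 = 171
  … (15 splits in total)
Best: vehicle 1 Easton → Hadley → Easton = 54; vehicle 2 Easton → Spruce → Pine → Thorn → Milton → Easton = 97; combined 151.

Minimum combined distance: 151 km.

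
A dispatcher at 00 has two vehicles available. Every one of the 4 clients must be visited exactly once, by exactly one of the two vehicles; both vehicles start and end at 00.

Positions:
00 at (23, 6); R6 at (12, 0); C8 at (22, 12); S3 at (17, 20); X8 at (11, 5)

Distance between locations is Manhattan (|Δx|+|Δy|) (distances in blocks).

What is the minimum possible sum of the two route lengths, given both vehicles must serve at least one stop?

There are 2^3 − 1 = 7 ways to divide the 4 stops into two non-empty groups. For each, the best each vehicle can do is its own shortest tour through its group:
  {R6} + {C8, S3, X8}: 34 + 54 = 88
  {C8} + {R6, S3, X8}: 14 + 64 = 78
  {R6, C8} + {S3, X8}: 46 + 54 = 100
  {S3} + {R6, C8, X8}: 40 + 48 = 88
  {R6, S3} + {C8, X8}: 62 + 38 = 100
  {C8, S3} + {R6, X8}: 40 + 36 = 76
  … (7 splits in total)
Best: vehicle 1 00 → C8 → S3 → 00 = 40; vehicle 2 00 → R6 → X8 → 00 = 36; combined 76.

76 blocks — the smallest possible combined total.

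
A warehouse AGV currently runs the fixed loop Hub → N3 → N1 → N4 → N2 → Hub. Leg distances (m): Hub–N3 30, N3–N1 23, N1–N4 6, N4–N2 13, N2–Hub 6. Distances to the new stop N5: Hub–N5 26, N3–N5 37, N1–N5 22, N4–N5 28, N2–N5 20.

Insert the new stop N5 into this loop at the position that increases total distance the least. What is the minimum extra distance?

Minimum extra distance: 33 m, inserting N5 between Hub and N3.

Insertion cost between consecutive stops i–j is d(i,N5) + d(N5,j) − d(i,j):
  between Hub and N3: 26 + 37 − 30 = 33
  between N3 and N1: 37 + 22 − 23 = 36
  between N1 and N4: 22 + 28 − 6 = 44
  between N4 and N2: 28 + 20 − 13 = 35
  between N2 and Hub: 20 + 26 − 6 = 40
Cheapest insertion is between Hub and N3, adding 33.
New total = 78 + 33 = 111.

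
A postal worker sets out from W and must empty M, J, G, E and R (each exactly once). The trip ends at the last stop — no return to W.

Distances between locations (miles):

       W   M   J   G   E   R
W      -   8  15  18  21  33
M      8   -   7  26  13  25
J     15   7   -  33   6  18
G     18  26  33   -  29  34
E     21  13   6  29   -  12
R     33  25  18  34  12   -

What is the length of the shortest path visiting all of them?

Minimum one-way distance = 67 miles.

There are 5! = 120 possible orderings.
W → M → J → G → E → R: 8+7+33+29+12 = 89
W → M → J → G → R → E: 8+7+33+34+12 = 94
W → M → J → E → G → R: 8+7+6+29+34 = 84
W → M → J → E → R → G: 8+7+6+12+34 = 67
W → M → J → R → G → E: 8+7+18+34+29 = 96
W → M → J → R → E → G: 8+7+18+12+29 = 74
W → M → G → J → E → R: 8+26+33+6+12 = 85
W → M → G → J → R → E: 8+26+33+18+12 = 97
W → M → G → E → J → R: 8+26+29+6+18 = 87
W → M → G → E → R → J: 8+26+29+12+18 = 93
W → M → G → R → J → E: 8+26+34+18+6 = 92
W → M → G → R → E → J: 8+26+34+12+6 = 86
W → M → E → J → G → R: 8+13+6+33+34 = 94
W → M → E → J → R → G: 8+13+6+18+34 = 79
… (106 more)
The minimum is 67.
One shortest path: W → M → J → E → R → G.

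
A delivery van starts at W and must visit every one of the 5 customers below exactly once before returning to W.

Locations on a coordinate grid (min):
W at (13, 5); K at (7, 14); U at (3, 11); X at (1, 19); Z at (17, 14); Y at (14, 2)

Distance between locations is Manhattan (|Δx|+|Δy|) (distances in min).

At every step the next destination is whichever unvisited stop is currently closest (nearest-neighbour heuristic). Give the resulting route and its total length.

Nearest-neighbour total = 72 min; route W → Y → Z → K → U → X → W.

W → [Y:4 / Z:13 / K:15 / U:16 / X:26] → Y (4)
Y → [Z:15 / K:19 / U:20 / X:30] → Z (15)
Z → [K:10 / U:17 / X:21] → K (10)
K → [U:7 / X:11] → U (7)
U → [X:10] → X (10)
Return X→W: 26.
Total = 4 + 15 + 10 + 7 + 10 + 26 = 72.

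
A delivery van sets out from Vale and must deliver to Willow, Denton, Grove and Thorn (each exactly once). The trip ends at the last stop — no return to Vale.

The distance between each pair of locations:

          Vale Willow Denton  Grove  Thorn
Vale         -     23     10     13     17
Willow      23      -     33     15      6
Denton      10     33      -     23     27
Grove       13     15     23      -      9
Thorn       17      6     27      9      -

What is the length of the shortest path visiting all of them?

Minimum one-way distance = 48.

There are 4! = 24 possible orderings.
Vale - Willow - Denton - Grove - Thorn: 23+33+23+9 = 88
Vale - Willow - Denton - Thorn - Grove: 23+33+27+9 = 92
Vale - Willow - Grove - Denton - Thorn: 23+15+23+27 = 88
Vale - Willow - Grove - Thorn - Denton: 23+15+9+27 = 74
Vale - Willow - Thorn - Denton - Grove: 23+6+27+23 = 79
Vale - Willow - Thorn - Grove - Denton: 23+6+9+23 = 61
Vale - Denton - Willow - Grove - Thorn: 10+33+15+9 = 67
Vale - Denton - Willow - Thorn - Grove: 10+33+6+9 = 58
Vale - Denton - Grove - Willow - Thorn: 10+23+15+6 = 54
Vale - Denton - Grove - Thorn - Willow: 10+23+9+6 = 48
Vale - Denton - Thorn - Willow - Grove: 10+27+6+15 = 58
Vale - Denton - Thorn - Grove - Willow: 10+27+9+15 = 61
Vale - Grove - Willow - Denton - Thorn: 13+15+33+27 = 88
Vale - Grove - Willow - Thorn - Denton: 13+15+6+27 = 61
… (10 more)
The minimum is 48.
One shortest path: Vale → Denton → Grove → Thorn → Willow.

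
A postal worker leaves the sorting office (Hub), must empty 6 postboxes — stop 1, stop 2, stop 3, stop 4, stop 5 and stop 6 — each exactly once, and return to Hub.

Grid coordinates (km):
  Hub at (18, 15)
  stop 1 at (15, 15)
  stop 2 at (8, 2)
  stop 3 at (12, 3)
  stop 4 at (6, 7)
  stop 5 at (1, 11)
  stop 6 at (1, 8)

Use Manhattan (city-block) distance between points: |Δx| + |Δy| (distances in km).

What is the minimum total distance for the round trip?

With 6 stops there are 6!/2 = 360 distinct round trips (a route and its reverse cost the same).
Hub→stop 1→stop 2→stop 3→stop 4→stop 5→stop 6→Hub: 3+20+5+10+9+3+24 = 74
Hub→stop 1→stop 2→stop 3→stop 4→stop 6→stop 5→Hub: 3+20+5+10+6+3+21 = 68
Hub→stop 1→stop 2→stop 3→stop 5→stop 4→stop 6→Hub: 3+20+5+19+9+6+24 = 86
Hub→stop 1→stop 2→stop 3→stop 5→stop 6→stop 4→Hub: 3+20+5+19+3+6+20 = 76
Hub→stop 1→stop 2→stop 3→stop 6→stop 4→stop 5→Hub: 3+20+5+16+6+9+21 = 80
Hub→stop 1→stop 2→stop 3→stop 6→stop 5→stop 4→Hub: 3+20+5+16+3+9+20 = 76
Hub→stop 1→stop 2→stop 4→stop 3→stop 5→stop 6→Hub: 3+20+7+10+19+3+24 = 86
Hub→stop 1→stop 2→stop 4→stop 3→stop 6→stop 5→Hub: 3+20+7+10+16+3+21 = 80
… (352 more)
Hub→stop 1→stop 3→stop 2→stop 4→stop 6→stop 5→Hub: 3+15+5+7+6+3+21 = 60  ← best
The minimum is 60.
One optimal route: Hub → stop 1 → stop 3 → stop 2 → stop 4 → stop 6 → stop 5 → Hub (or its reverse).

Minimum total distance: 60 km.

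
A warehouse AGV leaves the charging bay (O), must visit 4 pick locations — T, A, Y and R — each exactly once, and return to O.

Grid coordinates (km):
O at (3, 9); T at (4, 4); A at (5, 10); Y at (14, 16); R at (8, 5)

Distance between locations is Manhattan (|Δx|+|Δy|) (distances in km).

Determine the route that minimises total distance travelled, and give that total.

O-T-A-Y-R-O: 6+7+15+17+9 = 54
O-T-A-R-Y-O: 6+7+8+17+18 = 56
O-T-Y-A-R-O: 6+22+15+8+9 = 60
O-T-Y-R-A-O: 6+22+17+8+3 = 56
O-T-R-A-Y-O: 6+5+8+15+18 = 52
O-T-R-Y-A-O: 6+5+17+15+3 = 46
O-A-T-Y-R-O: 3+7+22+17+9 = 58
O-A-T-R-Y-O: 3+7+5+17+18 = 50
O-A-Y-T-R-O: 3+15+22+5+9 = 54
O-A-R-T-Y-O: 3+8+5+22+18 = 56
O-Y-T-A-R-O: 18+22+7+8+9 = 64
O-Y-A-T-R-O: 18+15+7+5+9 = 54
The minimum is 46.
One optimal route: O → T → R → Y → A → O (or its reverse).

Shortest round trip = 46 km.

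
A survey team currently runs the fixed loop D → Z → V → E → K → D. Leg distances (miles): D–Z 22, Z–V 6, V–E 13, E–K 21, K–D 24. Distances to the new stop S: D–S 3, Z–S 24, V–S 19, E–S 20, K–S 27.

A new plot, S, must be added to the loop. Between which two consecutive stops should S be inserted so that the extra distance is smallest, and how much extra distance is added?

+5 miles — insert S between D and Z.

Insertion cost between consecutive stops i–j is d(i,S) + d(S,j) − d(i,j):
  between D and Z: 3 + 24 − 22 = 5
  between Z and V: 24 + 19 − 6 = 37
  between V and E: 19 + 20 − 13 = 26
  between E and K: 20 + 27 − 21 = 26
  between K and D: 27 + 3 − 24 = 6
Cheapest insertion is between D and Z, adding 5.
New total = 86 + 5 = 91.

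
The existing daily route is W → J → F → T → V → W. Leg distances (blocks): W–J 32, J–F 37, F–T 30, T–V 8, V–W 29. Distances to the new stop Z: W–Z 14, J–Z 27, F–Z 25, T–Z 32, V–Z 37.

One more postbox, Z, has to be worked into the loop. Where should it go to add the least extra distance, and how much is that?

Insertion cost between consecutive stops i–j is d(i,Z) + d(Z,j) − d(i,j):
  between W and J: 14 + 27 − 32 = 9
  between J and F: 27 + 25 − 37 = 15
  between F and T: 25 + 32 − 30 = 27
  between T and V: 32 + 37 − 8 = 61
  between V and W: 37 + 14 − 29 = 22
Cheapest insertion is between W and J, adding 9.
New total = 136 + 9 = 145.

Adding 9 blocks by placing Z on the W–J leg.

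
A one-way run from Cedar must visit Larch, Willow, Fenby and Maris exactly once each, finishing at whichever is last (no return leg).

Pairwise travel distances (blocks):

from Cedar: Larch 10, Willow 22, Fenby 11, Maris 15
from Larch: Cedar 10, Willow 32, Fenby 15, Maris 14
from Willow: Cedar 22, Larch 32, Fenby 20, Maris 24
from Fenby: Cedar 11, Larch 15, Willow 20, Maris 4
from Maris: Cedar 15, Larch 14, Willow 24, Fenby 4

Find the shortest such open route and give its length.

Shortest open route: 48 blocks.

There are 4! = 24 possible orderings.
Cedar - Larch - Willow - Fenby - Maris: 10+32+20+4 = 66
Cedar - Larch - Willow - Maris - Fenby: 10+32+24+4 = 70
Cedar - Larch - Fenby - Willow - Maris: 10+15+20+24 = 69
Cedar - Larch - Fenby - Maris - Willow: 10+15+4+24 = 53
Cedar - Larch - Maris - Willow - Fenby: 10+14+24+20 = 68
Cedar - Larch - Maris - Fenby - Willow: 10+14+4+20 = 48
Cedar - Willow - Larch - Fenby - Maris: 22+32+15+4 = 73
Cedar - Willow - Larch - Maris - Fenby: 22+32+14+4 = 72
Cedar - Willow - Fenby - Larch - Maris: 22+20+15+14 = 71
Cedar - Willow - Fenby - Maris - Larch: 22+20+4+14 = 60
Cedar - Willow - Maris - Larch - Fenby: 22+24+14+15 = 75
Cedar - Willow - Maris - Fenby - Larch: 22+24+4+15 = 65
Cedar - Fenby - Larch - Willow - Maris: 11+15+32+24 = 82
Cedar - Fenby - Larch - Maris - Willow: 11+15+14+24 = 64
… (10 more)
The minimum is 48.
One shortest path: Cedar → Larch → Maris → Fenby → Willow.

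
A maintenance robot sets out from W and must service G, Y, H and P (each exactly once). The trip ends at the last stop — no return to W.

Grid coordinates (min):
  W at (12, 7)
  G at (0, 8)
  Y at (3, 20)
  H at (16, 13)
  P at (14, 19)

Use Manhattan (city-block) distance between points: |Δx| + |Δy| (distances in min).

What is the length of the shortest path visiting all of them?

Shortest open route: 45 min.

There are 4! = 24 possible orderings.
W - G - Y - H - P: 13+15+20+8 = 56
W - G - Y - P - H: 13+15+12+8 = 48
W - G - H - Y - P: 13+21+20+12 = 66
W - G - H - P - Y: 13+21+8+12 = 54
W - G - P - Y - H: 13+25+12+20 = 70
W - G - P - H - Y: 13+25+8+20 = 66
W - Y - G - H - P: 22+15+21+8 = 66
W - Y - G - P - H: 22+15+25+8 = 70
W - Y - H - G - P: 22+20+21+25 = 88
W - Y - H - P - G: 22+20+8+25 = 75
W - Y - P - G - H: 22+12+25+21 = 80
W - Y - P - H - G: 22+12+8+21 = 63
W - H - G - Y - P: 10+21+15+12 = 58
W - H - G - P - Y: 10+21+25+12 = 68
… (10 more)
W - H - P - Y - G: 10+8+12+15 = 45  ← best
The minimum is 45.
One shortest path: W → H → P → Y → G.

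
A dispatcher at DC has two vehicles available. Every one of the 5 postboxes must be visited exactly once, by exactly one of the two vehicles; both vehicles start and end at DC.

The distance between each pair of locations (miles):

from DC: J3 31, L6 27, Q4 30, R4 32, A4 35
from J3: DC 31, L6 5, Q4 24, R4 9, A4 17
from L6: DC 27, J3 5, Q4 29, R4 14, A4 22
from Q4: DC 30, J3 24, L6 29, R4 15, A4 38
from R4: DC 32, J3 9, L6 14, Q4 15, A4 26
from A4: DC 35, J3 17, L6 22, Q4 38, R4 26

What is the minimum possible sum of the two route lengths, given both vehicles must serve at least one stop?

Check every non-empty split of the stops between the two vehicles; for each half take its own optimal tour:
  {J3} + {L6, Q4, R4, A4}: 62 + 116 = 178
  {L6} + {J3, Q4, R4, A4}: 54 + 106 = 160
  {J3, L6} + {Q4, R4, A4}: 63 + 106 = 169
  {Q4} + {J3, L6, R4, A4}: 60 + 102 = 162
  {J3, Q4} + {L6, R4, A4}: 85 + 102 = 187
  {L6, Q4} + {J3, R4, A4}: 86 + 93 = 179
  … (15 splits in total)
  {J3, L6, Q4, R4} + {A4}: 86 + 70 = 156  ← best
Best: vehicle 1 DC → L6 → J3 → R4 → Q4 → DC = 86; vehicle 2 DC → A4 → DC = 70; combined 156.

156 miles — the smallest possible combined total.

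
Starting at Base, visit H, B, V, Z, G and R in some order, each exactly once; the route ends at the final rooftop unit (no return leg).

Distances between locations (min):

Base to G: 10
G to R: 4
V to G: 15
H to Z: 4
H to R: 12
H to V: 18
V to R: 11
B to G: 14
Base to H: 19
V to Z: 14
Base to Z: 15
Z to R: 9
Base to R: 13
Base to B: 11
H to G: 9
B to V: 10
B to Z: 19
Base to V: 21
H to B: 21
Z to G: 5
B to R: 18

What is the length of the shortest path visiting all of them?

Minimum one-way distance = 45 min.

There are 6! = 720 possible orderings.
Base - H - B - V - Z - G - R: 19+21+10+14+5+4 = 73
Base - H - B - V - Z - R - G: 19+21+10+14+9+4 = 77
Base - H - B - V - G - Z - R: 19+21+10+15+5+9 = 79
Base - H - B - V - G - R - Z: 19+21+10+15+4+9 = 78
Base - H - B - V - R - Z - G: 19+21+10+11+9+5 = 75
Base - H - B - V - R - G - Z: 19+21+10+11+4+5 = 70
Base - H - B - Z - V - G - R: 19+21+19+14+15+4 = 92
Base - H - B - Z - V - R - G: 19+21+19+14+11+4 = 88
… (712 more)
Base - B - V - R - G - Z - H: 11+10+11+4+5+4 = 45  ← best
The minimum is 45.
One shortest path: Base → B → V → R → G → Z → H.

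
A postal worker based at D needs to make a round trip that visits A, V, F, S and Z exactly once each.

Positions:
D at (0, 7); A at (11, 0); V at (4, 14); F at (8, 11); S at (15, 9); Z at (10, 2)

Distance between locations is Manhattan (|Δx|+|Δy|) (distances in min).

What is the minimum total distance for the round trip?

With 5 stops there are 5!/2 = 60 distinct round trips (a route and its reverse cost the same).
D→A→V→F→S→Z→D: 18+21+7+9+12+15 = 82
D→A→V→F→Z→S→D: 18+21+7+11+12+17 = 86
D→A→V→S→F→Z→D: 18+21+16+9+11+15 = 90
D→A→V→S→Z→F→D: 18+21+16+12+11+12 = 90
D→A→V→Z→F→S→D: 18+21+18+11+9+17 = 94
D→A→V→Z→S→F→D: 18+21+18+12+9+12 = 90
D→A→F→V→S→Z→D: 18+14+7+16+12+15 = 82
D→A→F→V→Z→S→D: 18+14+7+18+12+17 = 86
D→A→F→S→V→Z→D: 18+14+9+16+18+15 = 90
D→A→F→S→Z→V→D: 18+14+9+12+18+11 = 82
D→A→F→Z→V→S→D: 18+14+11+18+16+17 = 94
D→A→F→Z→S→V→D: 18+14+11+12+16+11 = 82
D→A→S→V→F→Z→D: 18+13+16+7+11+15 = 80
D→A→S→V→Z→F→D: 18+13+16+18+11+12 = 88
… (46 more)
D→V→F→S→A→Z→D: 11+7+9+13+3+15 = 58  ← best
The minimum is 58.
One optimal route: D → V → F → S → A → Z → D (or its reverse).

58 min — the shortest possible round trip.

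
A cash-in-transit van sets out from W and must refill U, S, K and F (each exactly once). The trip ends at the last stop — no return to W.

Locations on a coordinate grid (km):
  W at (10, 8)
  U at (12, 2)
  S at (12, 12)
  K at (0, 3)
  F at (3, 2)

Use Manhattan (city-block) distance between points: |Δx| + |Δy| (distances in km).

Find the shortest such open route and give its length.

29 km — the minimum one-way total.

There are 4! = 24 possible orderings.
W→U→S→K→F: 8+10+21+4 = 43
W→U→S→F→K: 8+10+19+4 = 41
W→U→K→S→F: 8+13+21+19 = 61
W→U→K→F→S: 8+13+4+19 = 44
W→U→F→S→K: 8+9+19+21 = 57
W→U→F→K→S: 8+9+4+21 = 42
W→S→U→K→F: 6+10+13+4 = 33
W→S→U→F→K: 6+10+9+4 = 29
W→S→K→U→F: 6+21+13+9 = 49
W→S→K→F→U: 6+21+4+9 = 40
W→S→F→U→K: 6+19+9+13 = 47
W→S→F→K→U: 6+19+4+13 = 42
W→K→U→S→F: 15+13+10+19 = 57
W→K→U→F→S: 15+13+9+19 = 56
… (10 more)
The minimum is 29.
One shortest path: W → S → U → F → K.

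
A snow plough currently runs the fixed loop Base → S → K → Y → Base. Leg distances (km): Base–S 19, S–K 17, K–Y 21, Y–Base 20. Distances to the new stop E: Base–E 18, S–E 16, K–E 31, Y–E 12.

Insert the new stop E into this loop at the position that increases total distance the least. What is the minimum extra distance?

Insertion cost between consecutive stops i–j is d(i,E) + d(E,j) − d(i,j):
  between Base and S: 18 + 16 − 19 = 15
  between S and K: 16 + 31 − 17 = 30
  between K and Y: 31 + 12 − 21 = 22
  between Y and Base: 12 + 18 − 20 = 10
Cheapest insertion is between Y and Base, adding 10.
New total = 77 + 10 = 87.

+10 km — insert E between Y and Base.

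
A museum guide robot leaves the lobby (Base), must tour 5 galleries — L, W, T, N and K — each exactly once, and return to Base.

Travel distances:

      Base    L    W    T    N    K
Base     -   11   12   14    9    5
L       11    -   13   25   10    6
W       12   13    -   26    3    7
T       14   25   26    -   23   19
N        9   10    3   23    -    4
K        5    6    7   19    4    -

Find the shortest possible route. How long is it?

Shortest round trip = 64.

With 5 stops there are 5!/2 = 60 distinct round trips (a route and its reverse cost the same).
Base→L→W→T→N→K→Base: 11+13+26+23+4+5 = 82
Base→L→W→T→K→N→Base: 11+13+26+19+4+9 = 82
Base→L→W→N→T→K→Base: 11+13+3+23+19+5 = 74
Base→L→W→N→K→T→Base: 11+13+3+4+19+14 = 64
Base→L→W→K→T→N→Base: 11+13+7+19+23+9 = 82
Base→L→W→K→N→T→Base: 11+13+7+4+23+14 = 72
Base→L→T→W→N→K→Base: 11+25+26+3+4+5 = 74
Base→L→T→W→K→N→Base: 11+25+26+7+4+9 = 82
Base→L→T→N→W→K→Base: 11+25+23+3+7+5 = 74
Base→L→T→N→K→W→Base: 11+25+23+4+7+12 = 82
Base→L→T→K→W→N→Base: 11+25+19+7+3+9 = 74
Base→L→T→K→N→W→Base: 11+25+19+4+3+12 = 74
Base→L→N→W→T→K→Base: 11+10+3+26+19+5 = 74
Base→L→N→W→K→T→Base: 11+10+3+7+19+14 = 64
… (46 more)
The minimum is 64.
One optimal route: Base → L → W → N → K → T → Base (or its reverse).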